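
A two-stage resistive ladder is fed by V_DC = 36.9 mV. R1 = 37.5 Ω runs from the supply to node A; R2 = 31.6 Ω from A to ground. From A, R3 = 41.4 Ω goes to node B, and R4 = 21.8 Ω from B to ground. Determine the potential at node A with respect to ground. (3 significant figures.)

Looking into the second stage from A: R3 + R4 = 63.20 Ω appears in parallel with R2.
Effective lower resistance at A: R2 ‖ 63.20 = 21.07 Ω.
So V_A = 36.9 × 0.3597 = 13.27 mV.

V_A ≈ 13.3 mV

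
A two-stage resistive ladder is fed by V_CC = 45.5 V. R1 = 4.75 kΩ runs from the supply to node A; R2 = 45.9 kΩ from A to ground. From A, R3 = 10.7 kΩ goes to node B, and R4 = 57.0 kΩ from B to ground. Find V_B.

V_B ≈ 32.6 V

The second stage (R3 + R4 = 67.70 kΩ) loads node A in parallel with R2.
Effective lower resistance at A: R2 ‖ 67.70 = 27.35 kΩ.
V_A = 45.5 × 27.35/(4.75 + 27.35) = 38.77 V.
V_B = V_A × 0.8419 = 32.64 V.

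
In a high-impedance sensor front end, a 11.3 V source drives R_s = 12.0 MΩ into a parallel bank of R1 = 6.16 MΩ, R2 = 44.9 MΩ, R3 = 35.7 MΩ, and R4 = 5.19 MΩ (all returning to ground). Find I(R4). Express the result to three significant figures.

I ≈ 0.371 µA

Equivalent of the parallel group: R_p = 2.467 MΩ.
Node voltage V_A = V_CC · R_p/(R_s + R_p) = 11.3 × 0.1705 = 1.927 V.
I(R4) = V_A / R4 = 1.927/5.19 = 0.3713 µA.
(Check via current divider: I_total = 0.7811 µA; share G_k/ΣG = 0.4754 → same result.)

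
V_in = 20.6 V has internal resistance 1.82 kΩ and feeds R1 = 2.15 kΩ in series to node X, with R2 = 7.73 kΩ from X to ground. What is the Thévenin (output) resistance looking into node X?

R_th ≈ 2.62 kΩ

R1' = 1.82 + 2.15 = 3.970 kΩ (source resistance + R1).
Zeroing V_in shorts the top of R1' to ground, so R_th = R1' ‖ R2 = 2.623 kΩ.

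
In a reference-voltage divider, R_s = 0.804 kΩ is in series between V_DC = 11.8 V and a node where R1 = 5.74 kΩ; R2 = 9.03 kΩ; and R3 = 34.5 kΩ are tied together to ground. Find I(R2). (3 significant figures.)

Equivalent of the parallel group: R_p = 3.185 kΩ.
V_A = 11.8 × 3.185/3.989 = 9.422 V.
Branch current I = V_A/R2 = 9.422/9.03 = 1.043 mA.
(Check via current divider: I_total = 2.958 mA; share G_k/ΣG = 0.3527 → same result.)

I ≈ 1.04 mA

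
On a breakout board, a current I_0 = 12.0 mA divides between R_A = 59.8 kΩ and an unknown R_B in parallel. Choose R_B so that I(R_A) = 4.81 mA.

R_B ≈ 40.0 kΩ

In a two-way split, I_A/I_0 = R_B/(R_A + R_B).
With f = 0.4008, R_B = R_A · f/(1−f) = 59.8 × 0.6690 = 40.01 kΩ.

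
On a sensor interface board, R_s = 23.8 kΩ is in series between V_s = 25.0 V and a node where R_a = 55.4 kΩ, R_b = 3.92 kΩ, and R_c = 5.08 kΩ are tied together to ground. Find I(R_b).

I ≈ 0.523 mA

Parallel bank: R_p = 1/(1/55.4 + 1/3.92 + 1/5.08) = 2.128 kΩ.
V_A by voltage divider: V_A = 25.0 × 2.128/(23.8 + 2.128) = 2.052 V.
Branch current I = V_A/R_b = 2.052/3.92 = 0.5233 mA.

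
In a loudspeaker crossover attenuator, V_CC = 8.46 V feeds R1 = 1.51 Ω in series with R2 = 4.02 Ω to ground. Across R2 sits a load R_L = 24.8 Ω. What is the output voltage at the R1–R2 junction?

R2 ‖ R_L = (4.02 × 24.8)/(4.02 + 24.8) = 3.459 Ω.
Then V_out = V_CC · R2'/(R1 + R2') = 8.46 × 3.459/4.969 = 5.889 V.

V_out ≈ 5.89 V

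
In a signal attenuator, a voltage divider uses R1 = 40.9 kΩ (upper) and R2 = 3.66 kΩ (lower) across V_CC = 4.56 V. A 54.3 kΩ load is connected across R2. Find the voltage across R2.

The load sits in parallel with R2, giving an effective lower resistance R2' = R2·R_L/(R2+R_L) = 3.429 kΩ.
Voltage divider with the loaded lower leg: V_out = 4.56 × 3.429/(40.9 + 3.429) = 4.56 × 0.07735 = 0.3527 V.
(Unloaded it would be 0.375 V; the load pulls it down.)

V_out ≈ 0.353 V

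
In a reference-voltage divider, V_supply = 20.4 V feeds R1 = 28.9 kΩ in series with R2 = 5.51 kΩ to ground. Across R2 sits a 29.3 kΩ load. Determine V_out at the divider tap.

The load sits in parallel with R2, giving an effective lower resistance R2' = R2·R_L/(R2+R_L) = 4.638 kΩ.
Now apply the divider: V_out = 20.4 × 0.1383 = 2.821 V.
(Unloaded it would be 3.27 V; the load pulls it down.)

V_out ≈ 2.82 V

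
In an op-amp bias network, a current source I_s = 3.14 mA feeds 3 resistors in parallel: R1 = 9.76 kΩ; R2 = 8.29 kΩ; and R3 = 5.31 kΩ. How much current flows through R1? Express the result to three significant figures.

ΣG = 1/9.76 + 1/8.29 + 1/5.31 = 0.4114.
R1 takes the fraction G_k/ΣG = 0.1025/0.4114 = 0.2490, so I = 3.14 × 0.2490 = 0.7820 mA.

I ≈ 0.782 mA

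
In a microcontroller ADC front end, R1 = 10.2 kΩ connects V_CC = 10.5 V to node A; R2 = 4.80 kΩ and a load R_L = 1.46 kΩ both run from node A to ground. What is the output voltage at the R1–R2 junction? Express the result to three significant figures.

R2 ‖ R_L = (4.80 × 1.46)/(4.80 + 1.46) = 1.119 kΩ.
Now apply the divider: V_out = 10.5 × 0.09890 = 1.038 V.
(Unloaded it would be 3.36 V; the load pulls it down.)

V_out ≈ 1.04 V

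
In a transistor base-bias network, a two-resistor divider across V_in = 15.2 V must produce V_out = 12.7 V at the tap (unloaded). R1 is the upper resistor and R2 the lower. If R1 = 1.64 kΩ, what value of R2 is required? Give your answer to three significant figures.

The divider ratio is R2/(R1+R2) = 12.7/15.2 = 0.8355.
Rearranging, R2 = R1·k/(1−k) = 1.64 × 5.080 = 8.331 kΩ.

R2 ≈ 8.33 kΩ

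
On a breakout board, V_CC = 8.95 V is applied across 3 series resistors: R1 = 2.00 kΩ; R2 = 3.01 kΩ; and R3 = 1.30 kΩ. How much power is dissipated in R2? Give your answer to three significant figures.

P ≈ 6.06 mW

Series current I = V_CC/ΣR = 8.95/6.310 = 1.418 mA.
P(R2) = I²·R2 = (1.418)² × 3.01 = 6.056 mW.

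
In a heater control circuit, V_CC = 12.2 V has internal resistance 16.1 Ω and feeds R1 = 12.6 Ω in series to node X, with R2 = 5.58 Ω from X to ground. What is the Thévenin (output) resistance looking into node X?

R_th ≈ 4.67 Ω

R1' = 16.1 + 12.6 = 28.70 Ω (source resistance + R1).
Looking into X with the source shorted: R_th = R1'·R2/(R1'+R2) = 28.70 × 5.58/34.28 = 4.672 Ω.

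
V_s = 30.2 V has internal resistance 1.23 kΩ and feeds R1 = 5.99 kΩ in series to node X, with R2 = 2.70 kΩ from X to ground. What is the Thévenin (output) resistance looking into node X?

R1' = 1.23 + 5.99 = 7.220 kΩ (source resistance + R1).
Looking into X with the source shorted: R_th = R1'·R2/(R1'+R2) = 7.220 × 2.70/9.920 = 1.965 kΩ.

R_th ≈ 1.97 kΩ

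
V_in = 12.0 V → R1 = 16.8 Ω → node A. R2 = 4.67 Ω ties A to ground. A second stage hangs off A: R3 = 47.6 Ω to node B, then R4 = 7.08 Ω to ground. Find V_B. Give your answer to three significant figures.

The second stage (R3 + R4 = 54.68 Ω) loads node A in parallel with R2.
R2 ‖ (R3+R4) = 4.303 Ω.
First divider: V_A = V_in · 4.303/(16.8 + 4.303) = 2.447 V.
Then the unloaded second divider: V_B = V_A × R4/(R3+R4) = 2.447 × 0.1295 = 0.3168 V.

V_B ≈ 0.317 V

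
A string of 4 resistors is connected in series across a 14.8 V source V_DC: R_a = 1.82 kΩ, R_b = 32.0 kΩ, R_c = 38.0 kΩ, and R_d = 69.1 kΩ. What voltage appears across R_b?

Series total: ΣR = 1.82 + 32.0 + 38.0 + 69.1 = 140.9 kΩ.
V = V_DC · R/ΣR = 14.8 × 0.2271 = 3.361 V.

V ≈ 3.36 V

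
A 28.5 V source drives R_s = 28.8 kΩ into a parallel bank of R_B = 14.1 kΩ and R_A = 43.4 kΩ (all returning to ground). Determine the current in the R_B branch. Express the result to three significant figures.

Parallel bank: R_p = 1/(1/14.1 + 1/43.4) = 10.64 kΩ.
V_A by voltage divider: V_A = 28.5 × 10.64/(28.8 + 10.64) = 7.690 V.
I(R_B) = V_A / R_B = 7.690/14.1 = 0.5454 mA.

I ≈ 0.545 mA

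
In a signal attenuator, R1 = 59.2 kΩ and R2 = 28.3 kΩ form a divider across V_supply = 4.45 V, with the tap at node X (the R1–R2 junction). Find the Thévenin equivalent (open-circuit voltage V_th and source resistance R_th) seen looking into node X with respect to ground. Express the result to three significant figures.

V_th ≈ 1.44 V, R_th ≈ 19.1 kΩ

V_th is the unloaded tap voltage: V_supply · R2/(R1+R2) = 4.45 × 0.3234 = 1.439 V.
With V_supply suppressed (replaced by a short), R_th = R1 ‖ R2 = (59.20 × 28.3)/(59.20 + 28.3) = 19.15 kΩ.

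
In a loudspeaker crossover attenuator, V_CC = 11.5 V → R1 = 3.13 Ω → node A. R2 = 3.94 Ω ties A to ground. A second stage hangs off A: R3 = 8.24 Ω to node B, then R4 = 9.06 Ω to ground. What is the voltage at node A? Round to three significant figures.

V_A ≈ 5.82 V

Looking into the second stage from A: R3 + R4 = 17.30 Ω appears in parallel with R2.
R2 ‖ (R3+R4) = 3.209 Ω.
V_A = 11.5 × 3.209/(3.13 + 3.209) = 5.822 V.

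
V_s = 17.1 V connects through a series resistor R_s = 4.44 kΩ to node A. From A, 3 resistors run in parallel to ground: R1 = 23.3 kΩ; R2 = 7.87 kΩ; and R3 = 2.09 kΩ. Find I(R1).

I ≈ 0.189 mA

Combine the parallel branches: R_p = (1/23.3 + 1/7.87 + 1/2.09)⁻¹ = 1.542 kΩ.
V_A = 17.1 × 1.542/5.982 = 4.408 V.
I(R1) = V_A / R1 = 4.408/23.3 = 0.1892 mA.
(Equivalently: I_total = 2.859 mA, then current-divider fraction G_k/ΣG = 0.06619.)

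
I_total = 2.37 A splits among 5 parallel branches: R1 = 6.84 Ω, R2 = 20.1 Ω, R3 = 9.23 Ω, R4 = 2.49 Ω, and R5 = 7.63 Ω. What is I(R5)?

ΣG = 1/6.84 + 1/20.1 + 1/9.23 + 1/2.49 + 1/7.63 = 0.8370.
Current divider: I(R5) = I_total · G_k/ΣG = 2.37 × (0.1311/0.8370) = 2.37 × 0.1566 = 0.3711 A.

I ≈ 0.371 A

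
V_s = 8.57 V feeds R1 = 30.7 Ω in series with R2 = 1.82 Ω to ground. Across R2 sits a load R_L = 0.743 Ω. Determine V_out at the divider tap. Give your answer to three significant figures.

V_out ≈ 0.145 V

R2 ‖ R_L = (1.82 × 0.743)/(1.82 + 0.743) = 0.5276 Ω.
Then V_out = V_s · R2'/(R1 + R2') = 8.57 × 0.5276/31.23 = 0.1448 V.
(Unloaded it would be 0.480 V; the load pulls it down.)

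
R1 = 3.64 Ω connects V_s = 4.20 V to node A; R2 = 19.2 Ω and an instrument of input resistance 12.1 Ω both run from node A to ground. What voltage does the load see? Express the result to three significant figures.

V_out ≈ 2.82 V

R2 ‖ R_L = (19.2 × 12.1)/(19.2 + 12.1) = 7.422 Ω.
Now apply the divider: V_out = 4.20 × 0.6710 = 2.818 V.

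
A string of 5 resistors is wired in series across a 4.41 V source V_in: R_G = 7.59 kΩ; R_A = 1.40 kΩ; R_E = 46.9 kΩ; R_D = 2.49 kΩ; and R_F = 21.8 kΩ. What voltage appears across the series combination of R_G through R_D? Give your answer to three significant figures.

V ≈ 3.21 V

Total series resistance ΣR = 7.59 + 1.40 + 46.9 + 2.49 + 21.8 = 80.18 kΩ.
R_{R_G..R_D} = 7.59 + 1.40 + 46.9 + 2.49 = 58.38 kΩ.
By the voltage-divider rule, V = 4.41 × 58.38/80.18 = 3.211 V.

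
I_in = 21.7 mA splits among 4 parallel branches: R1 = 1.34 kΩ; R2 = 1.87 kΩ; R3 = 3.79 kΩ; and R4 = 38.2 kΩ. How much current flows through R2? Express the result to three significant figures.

I ≈ 7.39 mA

ΣG = 1/1.34 + 1/1.87 + 1/3.79 + 1/38.2 = 1.571.
By the current-divider rule, I = I_in · G_k/ΣG = 21.7 × 0.3404 = 7.386 mA.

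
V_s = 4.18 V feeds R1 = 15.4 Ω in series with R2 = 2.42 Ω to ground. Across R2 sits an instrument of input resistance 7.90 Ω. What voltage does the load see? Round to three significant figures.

V_out ≈ 0.449 V

R2 ‖ R_L = (2.42 × 7.90)/(2.42 + 7.90) = 1.853 Ω.
Now apply the divider: V_out = 4.18 × 0.1074 = 0.4488 V.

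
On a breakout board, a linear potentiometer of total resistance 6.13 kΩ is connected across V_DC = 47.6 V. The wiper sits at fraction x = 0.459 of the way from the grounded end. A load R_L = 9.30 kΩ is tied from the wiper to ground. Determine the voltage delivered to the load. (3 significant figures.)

Lower segment x·R_p = 2.814 kΩ; upper segment (1−x)·R_p = 3.316 kΩ.
Lower segment in parallel with the load: 2.814 ‖ 9.30 = 2.160 kΩ.
V_out = 47.6 × 2.160/(3.316 + 2.160) = 18.78 V.
(Unloaded: V_out = x·V_DC = 21.8 V.)

V_out ≈ 18.8 V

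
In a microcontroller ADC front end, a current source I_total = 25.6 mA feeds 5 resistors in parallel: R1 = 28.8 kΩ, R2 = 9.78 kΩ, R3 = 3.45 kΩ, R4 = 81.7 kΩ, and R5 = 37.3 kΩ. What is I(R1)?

I ≈ 1.91 mA

Conductances: ΣG = 1/28.8 + 1/9.78 + 1/3.45 + 1/81.7 + 1/37.3 = 0.4659 (1/kΩ).
R1 takes the fraction G_k/ΣG = 0.03472/0.4659 = 0.07453, so I = 25.6 × 0.07453 = 1.908 mA.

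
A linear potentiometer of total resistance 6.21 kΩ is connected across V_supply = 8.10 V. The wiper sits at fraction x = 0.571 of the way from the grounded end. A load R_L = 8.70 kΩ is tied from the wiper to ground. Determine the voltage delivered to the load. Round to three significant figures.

Split the track: R_lower = x·R_p = 3.546 kΩ, R_upper = (1−x)·R_p = 2.664 kΩ.
(x·R_p) ‖ R_L = 2.519 kΩ.
Loaded-divider output: V_out = 8.10 × 0.4860 = 3.937 V.

V_out ≈ 3.94 V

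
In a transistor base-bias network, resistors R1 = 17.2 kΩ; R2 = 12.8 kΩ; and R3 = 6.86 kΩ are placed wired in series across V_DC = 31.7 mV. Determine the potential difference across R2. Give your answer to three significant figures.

V ≈ 11.0 mV

Total series resistance ΣR = 17.2 + 12.8 + 6.86 = 36.86 kΩ.
By the voltage-divider rule, V = 31.7 × 12.80/36.86 = 11.01 mV.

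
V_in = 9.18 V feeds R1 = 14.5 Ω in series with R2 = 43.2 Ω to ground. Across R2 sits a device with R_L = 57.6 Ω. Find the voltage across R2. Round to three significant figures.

The load sits in parallel with R2, giving an effective lower resistance R2' = R2·R_L/(R2+R_L) = 24.69 Ω.
Then V_out = V_in · R2'/(R1 + R2') = 9.18 × 24.69/39.19 = 5.783 V.

V_out ≈ 5.78 V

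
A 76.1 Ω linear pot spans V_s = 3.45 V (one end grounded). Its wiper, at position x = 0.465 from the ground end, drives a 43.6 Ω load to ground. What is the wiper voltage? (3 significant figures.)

V_out ≈ 1.12 V

Split the track: R_lower = x·R_p = 35.39 Ω, R_upper = (1−x)·R_p = 40.71 Ω.
R_L loads the lower segment: effective lower R = 19.53 Ω.
V_out = 3.45 × 19.53/(40.71 + 19.53) = 1.119 V.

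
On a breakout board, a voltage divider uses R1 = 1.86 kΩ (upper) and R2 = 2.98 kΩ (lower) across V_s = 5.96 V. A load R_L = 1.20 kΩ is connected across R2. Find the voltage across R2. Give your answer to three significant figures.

R2 ‖ R_L = (2.98 × 1.20)/(2.98 + 1.20) = 0.8555 kΩ.
Voltage divider with the loaded lower leg: V_out = 5.96 × 0.8555/(1.86 + 0.8555) = 5.96 × 0.3150 = 1.878 V.

V_out ≈ 1.88 V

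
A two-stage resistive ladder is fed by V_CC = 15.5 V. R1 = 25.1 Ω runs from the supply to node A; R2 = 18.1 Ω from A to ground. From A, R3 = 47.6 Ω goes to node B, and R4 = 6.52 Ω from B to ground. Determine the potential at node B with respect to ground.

V_B ≈ 0.655 V

The second stage (R3 + R4 = 54.12 Ω) loads node A in parallel with R2.
R2 ‖ (R3+R4) = 13.56 Ω.
V_A = 15.5 × 13.56/(25.1 + 13.56) = 5.438 V.
Stage 2 is unloaded, so V_B = V_A · R4/(R3+R4) = 5.438 × 6.52/54.12 = 0.6551 V.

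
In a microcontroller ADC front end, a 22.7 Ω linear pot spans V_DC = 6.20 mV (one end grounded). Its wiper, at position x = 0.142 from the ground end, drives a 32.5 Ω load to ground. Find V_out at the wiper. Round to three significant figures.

Split the track: R_lower = x·R_p = 3.223 Ω, R_upper = (1−x)·R_p = 19.48 Ω.
Lower segment in parallel with the load: 3.223 ‖ 32.5 = 2.933 Ω.
Loaded-divider output: V_out = 6.20 × 0.1309 = 0.8114 mV.

V_out ≈ 0.811 mV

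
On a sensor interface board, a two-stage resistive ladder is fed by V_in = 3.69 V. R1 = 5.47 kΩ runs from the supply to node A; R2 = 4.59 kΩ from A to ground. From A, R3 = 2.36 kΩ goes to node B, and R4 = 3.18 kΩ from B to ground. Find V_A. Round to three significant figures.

Looking into the second stage from A: R3 + R4 = 5.540 kΩ appears in parallel with R2.
Effective lower resistance at A: R2 ‖ 5.540 = 2.510 kΩ.
V_A = 3.69 × 2.510/(5.47 + 2.510) = 1.161 V.

V_A ≈ 1.16 V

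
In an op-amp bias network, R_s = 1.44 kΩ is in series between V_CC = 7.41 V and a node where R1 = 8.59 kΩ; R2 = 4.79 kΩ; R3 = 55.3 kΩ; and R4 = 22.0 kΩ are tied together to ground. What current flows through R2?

Parallel bank: R_p = 1/(1/8.59 + 1/4.79 + 1/55.3 + 1/22.0) = 2.573 kΩ.
V_A by voltage divider: V_A = 7.41 × 2.573/(1.44 + 2.573) = 4.751 V.
Branch current I = V_A/R2 = 4.751/4.79 = 0.9918 mA.

I ≈ 0.992 mA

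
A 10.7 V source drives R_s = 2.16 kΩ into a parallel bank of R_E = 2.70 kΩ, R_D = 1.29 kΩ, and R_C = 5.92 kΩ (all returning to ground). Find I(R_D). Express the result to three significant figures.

I ≈ 2.16 mA

Parallel bank: R_p = 1/(1/2.70 + 1/1.29 + 1/5.92) = 0.7608 kΩ.
V_A by voltage divider: V_A = 10.7 × 0.7608/(2.16 + 0.7608) = 2.787 V.
I(R_D) = V_A / R_D = 2.787/1.29 = 2.160 mA.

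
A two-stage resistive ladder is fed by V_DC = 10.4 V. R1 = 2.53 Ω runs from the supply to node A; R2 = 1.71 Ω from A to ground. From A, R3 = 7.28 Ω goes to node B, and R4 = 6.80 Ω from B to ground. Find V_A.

The second stage (R3 + R4 = 14.08 Ω) loads node A in parallel with R2.
Effective lower resistance at A: R2 ‖ 14.08 = 1.525 Ω.
So V_A = 10.4 × 0.3761 = 3.911 V.

V_A ≈ 3.91 V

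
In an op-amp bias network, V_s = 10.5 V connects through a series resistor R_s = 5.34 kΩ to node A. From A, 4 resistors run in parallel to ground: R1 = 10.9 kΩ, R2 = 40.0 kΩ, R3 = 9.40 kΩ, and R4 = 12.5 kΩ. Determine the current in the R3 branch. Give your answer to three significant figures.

Parallel bank: R_p = 1/(1/10.9 + 1/40.0 + 1/9.40 + 1/12.5) = 3.299 kΩ.
V_A = 10.5 × 3.299/8.639 = 4.010 V.
I(R3) = V_A / R3 = 4.010/9.40 = 0.4266 mA.

I ≈ 0.427 mA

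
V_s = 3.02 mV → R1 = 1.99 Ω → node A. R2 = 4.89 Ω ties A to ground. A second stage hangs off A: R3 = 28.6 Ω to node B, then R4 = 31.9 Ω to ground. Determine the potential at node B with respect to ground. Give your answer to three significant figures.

Looking into the second stage from A: R3 + R4 = 60.50 Ω appears in parallel with R2.
Effective lower resistance at A: R2 ‖ 60.50 = 4.524 Ω.
First divider: V_A = V_s · 4.524/(1.99 + 4.524) = 2.097 mV.
Then the unloaded second divider: V_B = V_A × R4/(R3+R4) = 2.097 × 0.5273 = 1.106 mV.

V_B ≈ 1.11 mV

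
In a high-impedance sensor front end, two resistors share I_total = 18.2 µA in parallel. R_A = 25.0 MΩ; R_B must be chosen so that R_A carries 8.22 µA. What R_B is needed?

The fraction through R_A equals R_B/(R_A+R_B).
8.22/18.2 = R_B/(R_A + R_B) → R_B = R_A · (0.4516)/(1 − 0.4516) = 25.0 × 0.8236 = 20.59 MΩ.

R_B ≈ 20.6 MΩ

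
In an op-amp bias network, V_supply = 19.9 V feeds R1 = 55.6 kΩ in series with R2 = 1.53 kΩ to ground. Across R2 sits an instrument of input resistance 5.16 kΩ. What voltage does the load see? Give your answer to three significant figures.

The load sits in parallel with R2, giving an effective lower resistance R2' = R2·R_L/(R2+R_L) = 1.180 kΩ.
Voltage divider with the loaded lower leg: V_out = 19.9 × 1.180/(55.6 + 1.180) = 19.9 × 0.02078 = 0.4136 V.

V_out ≈ 0.414 V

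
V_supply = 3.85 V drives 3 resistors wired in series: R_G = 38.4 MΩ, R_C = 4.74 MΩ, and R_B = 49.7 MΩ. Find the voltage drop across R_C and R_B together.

V ≈ 2.26 V

ΣR = 38.4 + 4.74 + 49.7 = 92.84 MΩ.
R_{R_C..R_B} = 4.74 + 49.7 = 54.44 MΩ.
By the voltage-divider rule, V = 3.85 × 54.44/92.84 = 2.258 V.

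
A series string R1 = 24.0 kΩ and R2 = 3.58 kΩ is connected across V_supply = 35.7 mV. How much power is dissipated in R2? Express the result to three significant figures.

ΣR = 27.58 kΩ → I = 35.7/27.58 = 1.294 µA.
P = I²R = 1.676 × 3.58 = 5.998 nW.

P ≈ 6.00 nW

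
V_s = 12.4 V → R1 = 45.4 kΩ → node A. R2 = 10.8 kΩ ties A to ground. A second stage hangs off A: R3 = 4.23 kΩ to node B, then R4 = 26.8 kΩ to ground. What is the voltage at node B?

Node A sees R2 in parallel with the series input of stage 2, R3 + R4 = 31.03 kΩ.
R2 ‖ (R3+R4) = 8.012 kΩ.
V_A = 12.4 × 8.012/(45.4 + 8.012) = 1.860 V.
Stage 2 is unloaded, so V_B = V_A · R4/(R3+R4) = 1.860 × 26.8/31.03 = 1.606 V.

V_B ≈ 1.61 V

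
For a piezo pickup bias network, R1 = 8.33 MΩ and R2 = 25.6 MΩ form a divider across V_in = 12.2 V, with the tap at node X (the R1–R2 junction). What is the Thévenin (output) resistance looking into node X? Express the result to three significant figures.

R_th ≈ 6.28 MΩ

With V_in suppressed (replaced by a short), R_th = R1 ‖ R2 = (8.330 × 25.6)/(8.330 + 25.6) = 6.285 MΩ.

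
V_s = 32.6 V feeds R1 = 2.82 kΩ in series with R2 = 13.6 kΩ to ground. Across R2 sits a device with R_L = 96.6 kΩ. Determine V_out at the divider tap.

V_out ≈ 26.4 V

First combine the lower leg with the load: R2 ‖ R_L = 11.92 kΩ.
Now apply the divider: V_out = 32.6 × 0.8087 = 26.36 V.
(Unloaded it would be 27.0 V; the load pulls it down.)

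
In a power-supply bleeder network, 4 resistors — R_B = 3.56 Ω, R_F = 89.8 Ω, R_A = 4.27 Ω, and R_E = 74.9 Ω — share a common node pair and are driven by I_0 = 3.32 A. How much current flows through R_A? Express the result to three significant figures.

ΣG = 1/3.56 + 1/89.8 + 1/4.27 + 1/74.9 = 0.5396.
Current divider: I(R_A) = I_0 · G_k/ΣG = 3.32 × (0.2342/0.5396) = 3.32 × 0.4340 = 1.441 A.

I ≈ 1.44 A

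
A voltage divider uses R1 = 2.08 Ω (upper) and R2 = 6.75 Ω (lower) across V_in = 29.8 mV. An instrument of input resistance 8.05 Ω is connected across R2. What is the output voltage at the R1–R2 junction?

V_out ≈ 19.0 mV

First combine the lower leg with the load: R2 ‖ R_L = 3.671 Ω.
Now apply the divider: V_out = 29.8 × 0.6384 = 19.02 mV.
(Unloaded it would be 22.8 mV; the load pulls it down.)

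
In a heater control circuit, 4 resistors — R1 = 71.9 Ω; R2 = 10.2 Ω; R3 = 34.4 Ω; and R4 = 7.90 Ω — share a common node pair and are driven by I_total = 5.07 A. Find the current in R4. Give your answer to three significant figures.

ΣG = 1/71.9 + 1/10.2 + 1/34.4 + 1/7.90 = 0.2676.
Current divider: I(R4) = I_total · G_k/ΣG = 5.07 × (0.1266/0.2676) = 5.07 × 0.4730 = 2.398 A.

I ≈ 2.40 A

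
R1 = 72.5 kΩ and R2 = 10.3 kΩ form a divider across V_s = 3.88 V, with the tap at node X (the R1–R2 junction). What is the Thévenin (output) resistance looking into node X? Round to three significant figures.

R_th ≈ 9.02 kΩ

Looking into X with the source shorted: R_th = R1·R2/(R1+R2) = 72.50 × 10.3/82.80 = 9.019 kΩ.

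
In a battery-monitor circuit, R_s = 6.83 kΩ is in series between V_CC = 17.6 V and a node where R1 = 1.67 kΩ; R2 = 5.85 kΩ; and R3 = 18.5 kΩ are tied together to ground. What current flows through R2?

Parallel bank: R_p = 1/(1/1.67 + 1/5.85 + 1/18.5) = 1.214 kΩ.
V_A by voltage divider: V_A = 17.6 × 1.214/(6.83 + 1.214) = 2.656 V.
I(R2) = V_A / R2 = 2.656/5.85 = 0.4540 mA.
(Equivalently: I_total = 2.188 mA, then current-divider fraction G_k/ΣG = 0.2075.)

I ≈ 0.454 mA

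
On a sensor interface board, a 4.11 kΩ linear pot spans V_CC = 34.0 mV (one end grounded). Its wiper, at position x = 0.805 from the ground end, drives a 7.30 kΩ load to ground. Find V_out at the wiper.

Split the track: R_lower = x·R_p = 3.309 kΩ, R_upper = (1−x)·R_p = 0.8014 kΩ.
R_L loads the lower segment: effective lower R = 2.277 kΩ.
V_out = 34.0 × 2.277/(0.8014 + 2.277) = 25.15 mV.

V_out ≈ 25.1 mV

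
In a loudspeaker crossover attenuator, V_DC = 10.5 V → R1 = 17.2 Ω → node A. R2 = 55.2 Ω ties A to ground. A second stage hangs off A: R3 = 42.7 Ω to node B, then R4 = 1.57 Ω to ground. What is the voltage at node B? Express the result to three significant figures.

Node A sees R2 in parallel with the series input of stage 2, R3 + R4 = 44.27 Ω.
R2 ‖ (R3+R4) = 24.57 Ω.
So V_A = 10.5 × 0.5882 = 6.176 V.
V_B = V_A × 0.03546 = 0.2190 V.

V_B ≈ 0.219 V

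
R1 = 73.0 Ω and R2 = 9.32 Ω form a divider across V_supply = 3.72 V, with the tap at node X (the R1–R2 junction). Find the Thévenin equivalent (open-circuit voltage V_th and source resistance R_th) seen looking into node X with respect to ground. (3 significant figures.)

Open-circuit (no load on X): V_th = V_supply · R2/(R1 + R2) = 3.72 × 9.32/(73.00 + 9.32) = 0.4212 V.
Zeroing V_supply shorts the top of R1 to ground, so R_th = R1 ‖ R2 = 8.265 Ω.

V_th ≈ 0.421 V, R_th ≈ 8.26 Ω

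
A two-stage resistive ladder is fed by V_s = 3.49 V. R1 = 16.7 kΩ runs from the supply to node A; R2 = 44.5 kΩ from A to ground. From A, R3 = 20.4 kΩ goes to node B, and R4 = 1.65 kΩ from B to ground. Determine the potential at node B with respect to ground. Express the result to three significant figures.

V_B ≈ 0.122 V

Looking into the second stage from A: R3 + R4 = 22.05 kΩ appears in parallel with R2.
Effective lower resistance at A: R2 ‖ 22.05 = 14.74 kΩ.
First divider: V_A = V_s · 14.74/(16.7 + 14.74) = 1.636 V.
V_B = V_A × 0.07483 = 0.1225 V.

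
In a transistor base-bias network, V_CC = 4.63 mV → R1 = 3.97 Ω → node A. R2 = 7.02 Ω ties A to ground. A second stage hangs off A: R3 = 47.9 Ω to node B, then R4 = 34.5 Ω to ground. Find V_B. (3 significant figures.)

V_B ≈ 1.20 mV

Looking into the second stage from A: R3 + R4 = 82.40 Ω appears in parallel with R2.
Effective lower resistance at A: R2 ‖ 82.40 = 6.469 Ω.
V_A = 4.63 × 6.469/(3.97 + 6.469) = 2.869 mV.
Then the unloaded second divider: V_B = V_A × R4/(R3+R4) = 2.869 × 0.4187 = 1.201 mV.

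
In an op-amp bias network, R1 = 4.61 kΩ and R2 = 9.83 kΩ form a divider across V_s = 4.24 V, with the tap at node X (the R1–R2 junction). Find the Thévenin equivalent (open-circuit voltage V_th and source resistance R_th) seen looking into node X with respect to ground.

V_th ≈ 2.89 V, R_th ≈ 3.14 kΩ

With X open, the divider is unloaded: V_th = 4.24 × 9.83/14.44 = 2.886 V.
Looking into X with the source shorted: R_th = R1·R2/(R1+R2) = 4.610 × 9.83/14.44 = 3.138 kΩ.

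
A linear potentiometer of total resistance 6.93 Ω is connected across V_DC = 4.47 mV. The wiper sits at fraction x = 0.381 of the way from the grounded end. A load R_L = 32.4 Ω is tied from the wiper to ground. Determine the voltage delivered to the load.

V_out ≈ 1.62 mV

Lower segment x·R_p = 2.640 Ω; upper segment (1−x)·R_p = 4.290 Ω.
(x·R_p) ‖ R_L = 2.441 Ω.
Then V_out = V_DC · 2.441/(4.290 + 2.441) = 1.621 mV.
(Unloaded: V_out = x·V_DC = 1.70 mV.)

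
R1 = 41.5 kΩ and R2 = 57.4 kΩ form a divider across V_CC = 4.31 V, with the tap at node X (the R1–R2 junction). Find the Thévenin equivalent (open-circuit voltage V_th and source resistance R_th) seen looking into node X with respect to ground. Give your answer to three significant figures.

V_th is the unloaded tap voltage: V_CC · R2/(R1+R2) = 4.31 × 0.5804 = 2.501 V.
Zeroing V_CC shorts the top of R1 to ground, so R_th = R1 ‖ R2 = 24.09 kΩ.

V_th ≈ 2.50 V, R_th ≈ 24.1 kΩ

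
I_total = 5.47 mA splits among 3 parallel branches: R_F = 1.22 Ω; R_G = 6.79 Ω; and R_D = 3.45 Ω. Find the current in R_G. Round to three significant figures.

Total conductance ΣG = 1/1.22 + 1/6.79 + 1/3.45 = 1.257 (units of 1/Ω).
R_G takes the fraction G_k/ΣG = 0.1473/1.257 = 0.1172, so I = 5.47 × 0.1172 = 0.6410 mA.

I ≈ 0.641 mA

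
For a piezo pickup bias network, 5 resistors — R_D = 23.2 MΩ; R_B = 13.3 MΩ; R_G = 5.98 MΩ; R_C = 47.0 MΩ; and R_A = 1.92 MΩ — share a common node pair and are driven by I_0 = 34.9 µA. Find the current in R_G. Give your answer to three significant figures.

Total conductance ΣG = 1/23.2 + 1/13.3 + 1/5.98 + 1/47.0 + 1/1.92 = 0.8276 (units of 1/MΩ).
R_G takes the fraction G_k/ΣG = 0.1672/0.8276 = 0.2021, so I = 34.9 × 0.2021 = 7.052 µA.

I ≈ 7.05 µA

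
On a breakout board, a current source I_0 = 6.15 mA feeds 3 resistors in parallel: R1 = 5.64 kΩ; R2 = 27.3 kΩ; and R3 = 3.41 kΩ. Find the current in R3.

ΣG = 1/5.64 + 1/27.3 + 1/3.41 = 0.5072.
R3 takes the fraction G_k/ΣG = 0.2933/0.5072 = 0.5782, so I = 6.15 × 0.5782 = 3.556 mA.

I ≈ 3.56 mA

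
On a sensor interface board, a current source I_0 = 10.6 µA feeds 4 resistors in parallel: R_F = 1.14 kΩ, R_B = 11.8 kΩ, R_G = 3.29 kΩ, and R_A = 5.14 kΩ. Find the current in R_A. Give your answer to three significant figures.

Conductances: ΣG = 1/1.14 + 1/11.8 + 1/3.29 + 1/5.14 = 1.460 (1/kΩ).
R_A takes the fraction G_k/ΣG = 0.1946/1.460 = 0.1332, so I = 10.6 × 0.1332 = 1.412 µA.

I ≈ 1.41 µA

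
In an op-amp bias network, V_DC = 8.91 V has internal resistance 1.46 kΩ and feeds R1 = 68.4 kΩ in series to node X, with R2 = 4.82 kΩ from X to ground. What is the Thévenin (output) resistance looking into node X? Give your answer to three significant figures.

R_th ≈ 4.51 kΩ

R1' = 1.46 + 68.4 = 69.86 kΩ (source resistance + R1).
With V_DC suppressed (replaced by a short), R_th = R1' ‖ R2 = (69.86 × 4.82)/(69.86 + 4.82) = 4.509 kΩ.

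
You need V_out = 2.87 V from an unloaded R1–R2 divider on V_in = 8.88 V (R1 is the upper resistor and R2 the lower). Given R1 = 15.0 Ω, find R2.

The divider ratio is R2/(R1+R2) = 2.87/8.88 = 0.3232.
R2 = R1 · 0.3232/(1 − 0.3232) = 7.163 Ω.

R2 ≈ 7.16 Ω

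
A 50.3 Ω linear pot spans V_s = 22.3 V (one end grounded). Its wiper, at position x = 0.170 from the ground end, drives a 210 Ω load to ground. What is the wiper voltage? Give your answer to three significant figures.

Split the track: R_lower = x·R_p = 8.551 Ω, R_upper = (1−x)·R_p = 41.75 Ω.
(x·R_p) ‖ R_L = 8.216 Ω.
Then V_out = V_s · 8.216/(41.75 + 8.216) = 3.667 V.

V_out ≈ 3.67 V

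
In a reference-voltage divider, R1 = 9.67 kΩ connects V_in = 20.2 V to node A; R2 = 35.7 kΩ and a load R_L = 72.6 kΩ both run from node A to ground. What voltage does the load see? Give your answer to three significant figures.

R2 ‖ R_L = (35.7 × 72.6)/(35.7 + 72.6) = 23.93 kΩ.
Voltage divider with the loaded lower leg: V_out = 20.2 × 23.93/(9.67 + 23.93) = 20.2 × 0.7122 = 14.39 V.

V_out ≈ 14.4 V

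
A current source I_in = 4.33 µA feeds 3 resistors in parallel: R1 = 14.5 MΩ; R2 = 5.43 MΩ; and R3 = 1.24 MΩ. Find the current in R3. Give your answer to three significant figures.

I ≈ 3.30 µA

Conductances: ΣG = 1/14.5 + 1/5.43 + 1/1.24 = 1.060 (1/MΩ).
By the current-divider rule, I = I_in · G_k/ΣG = 4.33 × 0.7611 = 3.296 µA.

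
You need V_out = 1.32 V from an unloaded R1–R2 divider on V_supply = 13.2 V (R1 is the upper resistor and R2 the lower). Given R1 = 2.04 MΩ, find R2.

R2 ≈ 0.227 MΩ

V_out/V_supply = R2/(R1+R2) = 0.1000.
So R2 = R1 · V_out/(V_supply − V_out) = 2.04 × 1.32/(13.2 − 1.32) = 2.04 × 0.1111 = 0.2267 MΩ.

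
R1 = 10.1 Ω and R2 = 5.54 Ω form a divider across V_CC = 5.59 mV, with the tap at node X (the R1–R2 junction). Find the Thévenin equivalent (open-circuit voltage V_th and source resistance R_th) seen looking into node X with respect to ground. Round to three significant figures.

Open-circuit (no load on X): V_th = V_CC · R2/(R1 + R2) = 5.59 × 5.54/(10.10 + 5.54) = 1.980 mV.
Zeroing V_CC shorts the top of R1 to ground, so R_th = R1 ‖ R2 = 3.578 Ω.

V_th ≈ 1.98 mV, R_th ≈ 3.58 Ω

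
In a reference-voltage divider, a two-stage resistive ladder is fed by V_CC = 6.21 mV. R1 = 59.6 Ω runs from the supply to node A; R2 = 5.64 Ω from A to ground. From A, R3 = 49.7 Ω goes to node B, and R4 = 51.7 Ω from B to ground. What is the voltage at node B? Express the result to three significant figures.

Node A sees R2 in parallel with the series input of stage 2, R3 + R4 = 101.4 Ω.
Effective lower resistance at A: R2 ‖ 101.4 = 5.343 Ω.
So V_A = 6.21 × 0.08227 = 0.5109 mV.
Then the unloaded second divider: V_B = V_A × R4/(R3+R4) = 0.5109 × 0.5099 = 0.2605 mV.

V_B ≈ 0.260 mV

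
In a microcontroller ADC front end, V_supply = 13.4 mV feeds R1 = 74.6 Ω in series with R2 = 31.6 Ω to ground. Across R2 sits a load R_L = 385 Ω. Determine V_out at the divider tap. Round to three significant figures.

V_out ≈ 3.77 mV

First combine the lower leg with the load: R2 ‖ R_L = 29.20 Ω.
Then V_out = V_supply · R2'/(R1 + R2') = 13.4 × 29.20/103.8 = 3.770 mV.
(Unloaded it would be 3.99 mV; the load pulls it down.)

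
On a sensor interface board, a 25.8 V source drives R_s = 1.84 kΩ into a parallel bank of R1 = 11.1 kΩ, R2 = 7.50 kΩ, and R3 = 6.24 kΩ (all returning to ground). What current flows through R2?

Equivalent of the parallel group: R_p = 2.606 kΩ.
V_A = 25.8 × 2.606/4.446 = 15.12 V.
Branch current I = V_A/R2 = 15.12/7.50 = 2.016 mA.

I ≈ 2.02 mA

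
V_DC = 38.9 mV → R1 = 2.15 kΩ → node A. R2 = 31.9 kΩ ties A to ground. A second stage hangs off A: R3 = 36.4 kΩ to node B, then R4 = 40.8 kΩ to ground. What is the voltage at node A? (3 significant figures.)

V_A ≈ 35.5 mV

Looking into the second stage from A: R3 + R4 = 77.20 kΩ appears in parallel with R2.
Effective lower resistance at A: R2 ‖ 77.20 = 22.57 kΩ.
So V_A = 38.9 × 0.9130 = 35.52 mV.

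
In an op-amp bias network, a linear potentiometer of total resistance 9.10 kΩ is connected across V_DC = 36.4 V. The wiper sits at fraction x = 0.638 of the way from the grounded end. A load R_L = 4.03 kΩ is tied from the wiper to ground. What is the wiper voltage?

Split the track: R_lower = x·R_p = 5.806 kΩ, R_upper = (1−x)·R_p = 3.294 kΩ.
(x·R_p) ‖ R_L = 2.379 kΩ.
V_out = 36.4 × 2.379/(3.294 + 2.379) = 15.26 V.
(Unloaded: V_out = x·V_DC = 23.2 V.)

V_out ≈ 15.3 V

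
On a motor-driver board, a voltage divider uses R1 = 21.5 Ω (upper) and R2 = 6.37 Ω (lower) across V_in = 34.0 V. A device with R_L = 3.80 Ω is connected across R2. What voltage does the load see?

V_out ≈ 3.39 V

First combine the lower leg with the load: R2 ‖ R_L = 2.380 Ω.
Then V_out = V_in · R2'/(R1 + R2') = 34.0 × 2.380/23.88 = 3.389 V.
(Unloaded it would be 7.77 V; the load pulls it down.)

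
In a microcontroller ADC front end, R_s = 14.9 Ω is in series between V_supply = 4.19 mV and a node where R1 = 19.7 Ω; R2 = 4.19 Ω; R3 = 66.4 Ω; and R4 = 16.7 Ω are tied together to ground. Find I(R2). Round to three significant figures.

Combine the parallel branches: R_p = (1/19.7 + 1/4.19 + 1/66.4 + 1/16.7)⁻¹ = 2.744 Ω.
Node voltage V_A = V_supply · R_p/(R_s + R_p) = 4.19 × 0.1555 = 0.6517 mV.
Branch current I = V_A/R2 = 0.6517/4.19 = 0.1555 mA.

I ≈ 0.156 mA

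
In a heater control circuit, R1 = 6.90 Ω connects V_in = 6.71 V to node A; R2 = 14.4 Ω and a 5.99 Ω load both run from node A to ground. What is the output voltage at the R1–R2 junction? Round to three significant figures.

V_out ≈ 2.55 V

First combine the lower leg with the load: R2 ‖ R_L = 4.230 Ω.
Now apply the divider: V_out = 6.71 × 0.3801 = 2.550 V.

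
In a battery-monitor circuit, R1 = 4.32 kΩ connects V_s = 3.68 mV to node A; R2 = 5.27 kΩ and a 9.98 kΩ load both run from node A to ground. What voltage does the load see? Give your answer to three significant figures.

First combine the lower leg with the load: R2 ‖ R_L = 3.449 kΩ.
Then V_out = V_s · R2'/(R1 + R2') = 3.68 × 3.449/7.769 = 1.634 mV.

V_out ≈ 1.63 mV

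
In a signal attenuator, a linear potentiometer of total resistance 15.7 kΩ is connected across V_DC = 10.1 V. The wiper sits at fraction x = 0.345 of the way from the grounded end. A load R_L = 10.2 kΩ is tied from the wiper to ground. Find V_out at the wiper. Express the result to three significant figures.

The pot divides into 10.28 kΩ above the wiper and 5.416 kΩ below.
Lower segment in parallel with the load: 5.416 ‖ 10.2 = 3.538 kΩ.
V_out = 10.1 × 3.538/(10.28 + 3.538) = 2.585 V.

V_out ≈ 2.59 V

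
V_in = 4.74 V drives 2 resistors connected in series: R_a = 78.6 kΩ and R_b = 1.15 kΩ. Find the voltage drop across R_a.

V ≈ 4.67 V

Series total: ΣR = 78.6 + 1.15 = 79.75 kΩ.
By the voltage-divider rule, V = 4.74 × 78.60/79.75 = 4.672 V.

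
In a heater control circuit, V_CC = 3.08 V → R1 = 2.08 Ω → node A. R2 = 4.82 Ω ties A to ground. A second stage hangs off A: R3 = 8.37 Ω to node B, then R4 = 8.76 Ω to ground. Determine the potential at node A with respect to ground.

V_A ≈ 1.98 V

The second stage (R3 + R4 = 17.13 Ω) loads node A in parallel with R2.
Effective lower resistance at A: R2 ‖ 17.13 = 3.762 Ω.
So V_A = 3.08 × 0.6439 = 1.983 V.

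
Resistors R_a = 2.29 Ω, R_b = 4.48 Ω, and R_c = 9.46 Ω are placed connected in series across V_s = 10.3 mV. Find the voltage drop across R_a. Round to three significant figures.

V ≈ 1.45 mV

Series total: ΣR = 2.29 + 4.48 + 9.46 = 16.23 Ω.
Voltage divider: V = V_s · (2.290 / 16.23) = 10.3 × 0.1411 = 1.453 mV.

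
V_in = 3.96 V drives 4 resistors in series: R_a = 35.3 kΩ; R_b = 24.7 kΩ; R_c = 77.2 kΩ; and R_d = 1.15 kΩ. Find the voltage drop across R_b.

ΣR = 35.3 + 24.7 + 77.2 + 1.15 = 138.3 kΩ.
V = V_in · R/ΣR = 3.96 × 0.1785 = 0.7070 V.

V ≈ 0.707 V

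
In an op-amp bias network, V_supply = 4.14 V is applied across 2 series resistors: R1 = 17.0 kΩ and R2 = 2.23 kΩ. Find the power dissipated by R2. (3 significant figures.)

P ≈ 0.103 mW

The common current is I = 4.14/19.23 = 0.2153 mA.
P(R2) = I²·R2 = (0.2153)² × 2.23 = 0.1034 mW.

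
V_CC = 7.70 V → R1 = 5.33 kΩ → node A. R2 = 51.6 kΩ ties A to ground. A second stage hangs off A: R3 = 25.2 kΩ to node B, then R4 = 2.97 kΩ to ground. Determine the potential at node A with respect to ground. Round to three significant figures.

The second stage (R3 + R4 = 28.17 kΩ) loads node A in parallel with R2.
R2 ‖ (R3+R4) = 18.22 kΩ.
So V_A = 7.70 × 0.7737 = 5.957 V.

V_A ≈ 5.96 V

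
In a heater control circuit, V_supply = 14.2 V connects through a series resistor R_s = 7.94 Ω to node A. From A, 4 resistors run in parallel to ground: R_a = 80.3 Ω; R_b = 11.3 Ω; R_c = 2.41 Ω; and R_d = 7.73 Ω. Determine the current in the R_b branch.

I ≈ 0.205 A

Combine the parallel branches: R_p = (1/80.3 + 1/11.3 + 1/2.41 + 1/7.73)⁻¹ = 1.550 Ω.
V_A by voltage divider: V_A = 14.2 × 1.550/(7.94 + 1.550) = 2.319 V.
Branch current I = V_A/R_b = 2.319/11.3 = 0.2052 A.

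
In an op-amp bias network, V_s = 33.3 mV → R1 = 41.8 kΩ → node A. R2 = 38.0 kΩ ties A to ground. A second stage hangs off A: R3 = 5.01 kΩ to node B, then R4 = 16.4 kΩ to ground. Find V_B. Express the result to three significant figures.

V_B ≈ 6.29 mV

Node A sees R2 in parallel with the series input of stage 2, R3 + R4 = 21.41 kΩ.
R2 ‖ (R3+R4) = 13.69 kΩ.
First divider: V_A = V_s · 13.69/(41.8 + 13.69) = 8.217 mV.
V_B = V_A × 0.7660 = 6.295 mV.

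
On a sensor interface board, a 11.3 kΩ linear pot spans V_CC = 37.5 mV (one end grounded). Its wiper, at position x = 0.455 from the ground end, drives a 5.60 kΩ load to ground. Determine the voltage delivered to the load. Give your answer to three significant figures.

V_out ≈ 11.4 mV

Lower segment x·R_p = 5.142 kΩ; upper segment (1−x)·R_p = 6.158 kΩ.
R_L loads the lower segment: effective lower R = 2.680 kΩ.
Loaded-divider output: V_out = 37.5 × 0.3033 = 11.37 mV.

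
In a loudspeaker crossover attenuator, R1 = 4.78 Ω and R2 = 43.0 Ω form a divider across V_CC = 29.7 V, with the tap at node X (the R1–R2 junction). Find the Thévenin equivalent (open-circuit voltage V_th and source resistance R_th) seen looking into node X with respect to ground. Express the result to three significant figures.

V_th ≈ 26.7 V, R_th ≈ 4.30 Ω

With X open, the divider is unloaded: V_th = 29.7 × 43.0/47.78 = 26.73 V.
Looking into X with the source shorted: R_th = R1·R2/(R1+R2) = 4.780 × 43.0/47.78 = 4.302 Ω.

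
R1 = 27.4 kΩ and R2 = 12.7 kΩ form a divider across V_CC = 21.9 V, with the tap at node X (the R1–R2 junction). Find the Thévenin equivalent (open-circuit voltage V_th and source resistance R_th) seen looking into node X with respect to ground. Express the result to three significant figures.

With X open, the divider is unloaded: V_th = 21.9 × 12.7/40.10 = 6.936 V.
Zeroing V_CC shorts the top of R1 to ground, so R_th = R1 ‖ R2 = 8.678 kΩ.

V_th ≈ 6.94 V, R_th ≈ 8.68 kΩ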